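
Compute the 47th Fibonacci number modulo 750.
73

Matrix identity: Q^n = [[F_(n+1), F_n], [F_n, F_(n-1)]] with Q = [[1,1],[1,0]].
n = 47 = 101111₂. Square-and-multiply, entries mod 750:
Q^1 = [[1,1],[1,0]]
Q^2 = (Q^1)² = [[2,1],[1,1]]
Q^5 = (Q^2)²·Q = [[8,5],[5,3]]
Q^11 = (Q^5)²·Q = [[144,89],[89,55]]
Q^23 = (Q^11)²·Q = [[618,157],[157,461]]
Q^47 = (Q^23)²·Q = [[726,73],[73,653]]
F_47 mod 750 = Q^47[0][1] = 73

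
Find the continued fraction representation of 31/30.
[1; 30]

Euclidean algorithm steps:
31 = 1 × 30 + 1
30 = 30 × 1 + 0
Continued fraction: [1; 30]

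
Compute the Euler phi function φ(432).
144

432 = 2^4 × 3^3
φ(n) = n × ∏(1 - 1/p) for each prime p dividing n
φ(432) = 432 × (1 - 1/2) × (1 - 1/3) = 144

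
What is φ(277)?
276

277 = 277
φ(n) = n × ∏(1 - 1/p) for each prime p dividing n
φ(277) = 277 × (1 - 1/277) = 276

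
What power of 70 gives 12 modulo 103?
13

Baby-step giant-step with step n = ⌈√103⌉ = 11.
Baby steps 70^j mod 103 (j:value) for j=0..10: 0:1, 1:70, 2:59, 3:10, 4:82, 5:75, 6:100, 7:99, 8:29, 9:73, 10:63.
Giant-step multiplier: 70^(-11) ≡ 70^(102-11) = 70^91 ≡ 65 (mod 103).
Giant steps γ_i = 12·65^i mod 103: γ_0=12, γ_1=59 (in table at j=2).
x = i·n + j = 1·11 + 2 = 13.
Check: 70^13 ≡ 12 (mod 103).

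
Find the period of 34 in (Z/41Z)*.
40

41 is prime, so ord(34) divides φ(41) = 40.
Divisors of 40: 1, 2, 4, 5, 8, 10, 20, 40.
Repeated squaring: 34^1 ≡ 34, 34^2 ≡ 8, 34^4 ≡ 23, 34^8 ≡ 37, 34^16 ≡ 16, 34^32 ≡ 10 (mod 41).
Test 34^d mod 41 for each divisor d in increasing order:
34^1 ≡ 34
34^2 ≡ 8
34^4 ≡ 23
34^5 = 34^4·34^1 ≡ 3
34^8 ≡ 37
34^10 = 34^8·34^2 ≡ 9
34^20 = 34^16·34^4 ≡ 40
34^40 = 34^32·34^8 ≡ 1  ← first divisor giving 1
The order is 40.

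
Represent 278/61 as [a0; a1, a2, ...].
[4; 1, 1, 3, 1, 6]

Euclidean algorithm steps:
278 = 4 × 61 + 34
61 = 1 × 34 + 27
34 = 1 × 27 + 7
27 = 3 × 7 + 6
7 = 1 × 6 + 1
6 = 6 × 1 + 0
Continued fraction: [4; 1, 1, 3, 1, 6]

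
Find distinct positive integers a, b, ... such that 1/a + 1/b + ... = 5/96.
1/20 + 1/480

Greedy algorithm:
5/96: ceiling(96/5) = 20, use 1/20
1/480: ceiling(480/1) = 480, use 1/480
Result: 5/96 = 1/20 + 1/480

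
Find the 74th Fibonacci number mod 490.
307

Matrix identity: Q^n = [[F_(n+1), F_n], [F_n, F_(n-1)]] with Q = [[1,1],[1,0]].
n = 74 = 1001010₂. Square-and-multiply, entries mod 490:
Q^1 = [[1,1],[1,0]]
Q^2 = (Q^1)² = [[2,1],[1,1]]
Q^4 = (Q^2)² = [[5,3],[3,2]]
Q^9 = (Q^4)²·Q = [[55,34],[34,21]]
Q^18 = (Q^9)² = [[261,134],[134,127]]
Q^37 = (Q^18)²·Q = [[379,327],[327,52]]
Q^74 = (Q^37)² = [[180,307],[307,363]]
F_74 mod 490 = Q^74[0][1] = 307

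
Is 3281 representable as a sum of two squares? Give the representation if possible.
16² + 55² (a=16, b=55)

Factorization: 3281 = 17 × 193
By Fermat: n is sum of two squares iff every prime p ≡ 3 (mod 4) appears to even power.
All primes ≡ 3 (mod 4) appear to even power.
Search a = 0, 1, 2, … for 3281 - a² a perfect square: first hit at a = 16: 3281 - 256 = 3025 = 55².
3281 = 16² + 55² = 256 + 3025 ✓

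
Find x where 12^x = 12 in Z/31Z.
1

Baby-step giant-step with step n = ⌈√31⌉ = 6.
Baby steps 12^j mod 31 (j:value) for j=0..5: 0:1, 1:12, 2:20, 3:23, 4:28, 5:26.
h = 12 is already in the table at j=1, so x = 1.
Check: 12^1 ≡ 12 (mod 31).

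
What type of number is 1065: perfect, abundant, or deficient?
deficient

Proper divisors of 1065: sum = 1 + 3 + 5 + 15 + 71 + 213 + 355 = 663
Since 663 < 1065, 1065 is deficient.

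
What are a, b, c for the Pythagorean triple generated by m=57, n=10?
(3149, 1140, 3349)

Euclid's formula: a = m² - n², b = 2mn, c = m² + n²
m = 57, n = 10
a = 57² - 10² = 3249 - 100 = 3149
b = 2 × 57 × 10 = 1140
c = 57² + 10² = 3249 + 100 = 3349
Verification: 3149² + 1140² = 9916201 + 1299600 = 11215801 = 3349² ✓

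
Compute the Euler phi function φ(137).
136

137 = 137
φ(n) = n × ∏(1 - 1/p) for each prime p dividing n
φ(137) = 137 × (1 - 1/137) = 136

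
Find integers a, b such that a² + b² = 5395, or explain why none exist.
Not possible

Factorization: 5395 = 5 × 13 × 83
By Fermat: n is sum of two squares iff every prime p ≡ 3 (mod 4) appears to even power.
Prime(s) ≡ 3 (mod 4) with odd exponent: [(83, 1)]
Therefore 5395 cannot be expressed as a² + b².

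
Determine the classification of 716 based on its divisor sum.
deficient

Proper divisors of 716: sum = 1 + 2 + 4 + 179 + 358 = 544
Since 544 < 716, 716 is deficient.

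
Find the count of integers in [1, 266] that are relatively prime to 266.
108

266 = 2 × 7 × 19
φ(n) = n × ∏(1 - 1/p) for each prime p dividing n
φ(266) = 266 × (1 - 1/2) × (1 - 1/7) × (1 - 1/19) = 108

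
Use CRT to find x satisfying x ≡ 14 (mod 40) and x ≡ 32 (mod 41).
934

Using Chinese Remainder Theorem:
M = 40 × 41 = 1640
M1 = 41, M2 = 40
y1 = 41^(-1) mod 40 = 1
y2 = 40^(-1) mod 41 = 40
x = (14×41×1 + 32×40×40) mod 1640 = 934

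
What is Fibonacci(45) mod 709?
489

Matrix identity: Q^n = [[F_(n+1), F_n], [F_n, F_(n-1)]] with Q = [[1,1],[1,0]].
n = 45 = 101101₂. Square-and-multiply, entries mod 709:
Q^1 = [[1,1],[1,0]]
Q^2 = (Q^1)² = [[2,1],[1,1]]
Q^5 = (Q^2)²·Q = [[8,5],[5,3]]
Q^11 = (Q^5)²·Q = [[144,89],[89,55]]
Q^22 = (Q^11)² = [[297,695],[695,311]]
Q^45 = (Q^22)²·Q = [[485,489],[489,705]]
F_45 mod 709 = Q^45[0][1] = 489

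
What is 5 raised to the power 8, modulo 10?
5

Repeated squaring. Binary of 8 = 1000.
5^1 ≡ 5 (mod 10); 5^2 ≡ 5 (mod 10); 5^4 ≡ 5 (mod 10); 5^8 ≡ 5 (mod 10)
5^8 = 5^8 ≡ 5 (mod 10)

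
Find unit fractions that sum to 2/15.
1/8 + 1/120

Greedy algorithm:
2/15: ceiling(15/2) = 8, use 1/8
1/120: ceiling(120/1) = 120, use 1/120
Result: 2/15 = 1/8 + 1/120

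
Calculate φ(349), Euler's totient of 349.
348

349 = 349
φ(n) = n × ∏(1 - 1/p) for each prime p dividing n
φ(349) = 349 × (1 - 1/349) = 348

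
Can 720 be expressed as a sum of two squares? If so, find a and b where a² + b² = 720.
12² + 24² (a=12, b=24)

Factorization: 720 = 2^4 × 3^2 × 5
By Fermat: n is sum of two squares iff every prime p ≡ 3 (mod 4) appears to even power.
All primes ≡ 3 (mod 4) appear to even power.
Search a = 0, 1, 2, … for 720 - a² a perfect square: first hit at a = 12: 720 - 144 = 576 = 24².
720 = 12² + 24² = 144 + 576 ✓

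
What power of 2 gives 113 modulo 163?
112

Baby-step giant-step with step n = ⌈√163⌉ = 13.
Baby steps 2^j mod 163 (j:value) for j=0..12: 0:1, 1:2, 2:4, 3:8, 4:16, 5:32, 6:64, 7:128, 8:93, 9:23, 10:46, 11:92, 12:21.
Giant-step multiplier: 2^(-13) ≡ 2^(162-13) = 2^149 ≡ 66 (mod 163).
Giant steps γ_i = 113·66^i mod 163: γ_0=113, γ_1=123, γ_2=131, γ_3=7, γ_4=136, γ_5=11, γ_6=74, γ_7=157, γ_8=93 (in table at j=8).
x = i·n + j = 8·13 + 8 = 112.
Check: 2^112 ≡ 113 (mod 163).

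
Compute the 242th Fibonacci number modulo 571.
321

Matrix identity: Q^n = [[F_(n+1), F_n], [F_n, F_(n-1)]] with Q = [[1,1],[1,0]].
n = 242 = 11110010₂. Square-and-multiply, entries mod 571:
Q^1 = [[1,1],[1,0]]
Q^3 = (Q^1)²·Q = [[3,2],[2,1]]
Q^7 = (Q^3)²·Q = [[21,13],[13,8]]
Q^15 = (Q^7)²·Q = [[416,39],[39,377]]
Q^30 = (Q^15)² = [[422,93],[93,329]]
Q^60 = (Q^30)² = [[16,181],[181,406]]
Q^121 = (Q^60)²·Q = [[338,470],[470,439]]
Q^242 = (Q^121)² = [[538,321],[321,217]]
F_242 mod 571 = Q^242[0][1] = 321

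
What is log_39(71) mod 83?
47

Baby-step giant-step with step n = ⌈√83⌉ = 10.
Baby steps 39^j mod 83 (j:value) for j=0..9: 0:1, 1:39, 2:27, 3:57, 4:65, 5:45, 6:12, 7:53, 8:75, 9:20.
Giant-step multiplier: 39^(-10) ≡ 39^(82-10) = 39^72 ≡ 78 (mod 83).
Giant steps γ_i = 71·78^i mod 83: γ_0=71, γ_1=60, γ_2=32, γ_3=6, γ_4=53 (in table at j=7).
x = i·n + j = 4·10 + 7 = 47.
Check: 39^47 ≡ 71 (mod 83).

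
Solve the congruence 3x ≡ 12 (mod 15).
x ≡ 4 (mod 5)

gcd(3, 15) = 3, which divides 12, so solutions exist.
Divide through by 3: x ≡ 4 (mod 5).
The coefficient of x is now 1, so x ≡ 4 (mod 5).
Check: 3 × 4 = 12 ≡ 12 (mod 15).
x ≡ 4 (mod 5), giving 3 solutions mod 15.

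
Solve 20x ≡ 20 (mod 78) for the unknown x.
x ≡ 1 (mod 39)

gcd(20, 78) = 2, which divides 20, so solutions exist.
Divide through by 2: 10x ≡ 10 (mod 39).
Find 10^(-1) mod 39 by the extended Euclidean algorithm:
39 = 3 × 10 + 9  ⟹  9 = (1)·39 + (-3)·10
10 = 1 × 9 + 1  ⟹  1 = (-1)·39 + (4)·10
So (4)·10 ≡ 1 (mod 39), i.e. 10^(-1) ≡ 4 (mod 39).
x ≡ 4 × 10 = 40 ≡ 1 (mod 39).
Check: 20 × 1 = 20 ≡ 20 (mod 78).
x ≡ 1 (mod 39), giving 2 solutions mod 78.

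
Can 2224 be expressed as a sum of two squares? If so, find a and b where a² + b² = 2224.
Not possible

Factorization: 2224 = 2^4 × 139
By Fermat: n is sum of two squares iff every prime p ≡ 3 (mod 4) appears to even power.
Prime(s) ≡ 3 (mod 4) with odd exponent: [(139, 1)]
Therefore 2224 cannot be expressed as a² + b².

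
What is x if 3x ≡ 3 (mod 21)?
x ≡ 1 (mod 7)

gcd(3, 21) = 3, which divides 3, so solutions exist.
Divide through by 3: x ≡ 1 (mod 7).
The coefficient of x is now 1, so x ≡ 1 (mod 7).
Check: 3 × 1 = 3 ≡ 3 (mod 21).
x ≡ 1 (mod 7), giving 3 solutions mod 21.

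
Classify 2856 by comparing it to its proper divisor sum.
abundant

Proper divisors of 2856: sum = 1 + 2 + 3 + 4 + 6 + 7 + 8 + 12 + ... + 476 + 714 + 952 + 1428 (31 divisors) = 5784
Since 5784 > 2856, 2856 is abundant.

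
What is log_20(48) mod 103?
7

Baby-step giant-step with step n = ⌈√103⌉ = 11.
Baby steps 20^j mod 103 (j:value) for j=0..10: 0:1, 1:20, 2:91, 3:69, 4:41, 5:99, 6:23, 7:48, 8:33, 9:42, 10:16.
h = 48 is already in the table at j=7, so x = 7.
Check: 20^7 ≡ 48 (mod 103).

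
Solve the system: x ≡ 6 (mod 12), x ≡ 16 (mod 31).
78

Using Chinese Remainder Theorem:
M = 12 × 31 = 372
M1 = 31, M2 = 12
y1 = 31^(-1) mod 12 = 7
y2 = 12^(-1) mod 31 = 13
x = (6×31×7 + 16×12×13) mod 372 = 78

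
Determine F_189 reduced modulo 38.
34

Matrix identity: Q^n = [[F_(n+1), F_n], [F_n, F_(n-1)]] with Q = [[1,1],[1,0]].
n = 189 = 10111101₂. Square-and-multiply, entries mod 38:
Q^1 = [[1,1],[1,0]]
Q^2 = (Q^1)² = [[2,1],[1,1]]
Q^5 = (Q^2)²·Q = [[8,5],[5,3]]
Q^11 = (Q^5)²·Q = [[30,13],[13,17]]
Q^23 = (Q^11)²·Q = [[8,5],[5,3]]
Q^47 = (Q^23)²·Q = [[30,13],[13,17]]
Q^94 = (Q^47)² = [[5,3],[3,2]]
Q^189 = (Q^94)²·Q = [[17,34],[34,21]]
F_189 mod 38 = Q^189[0][1] = 34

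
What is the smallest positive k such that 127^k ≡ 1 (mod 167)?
83

167 is prime, so ord(127) divides φ(167) = 166.
Divisors of 166: 1, 2, 83, 166.
Repeated squaring: 127^1 ≡ 127, 127^2 ≡ 97, 127^4 ≡ 57, 127^8 ≡ 76, 127^16 ≡ 98, 127^32 ≡ 85, 127^64 ≡ 44, 127^128 ≡ 99 (mod 167).
Test 127^d mod 167 for each divisor d in increasing order:
127^1 ≡ 127
127^2 ≡ 97
127^83 = 127^64·127^16·127^2·127^1 ≡ 1  ← first divisor giving 1
The order is 83.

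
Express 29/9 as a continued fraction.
[3; 4, 2]

Euclidean algorithm steps:
29 = 3 × 9 + 2
9 = 4 × 2 + 1
2 = 2 × 1 + 0
Continued fraction: [3; 4, 2]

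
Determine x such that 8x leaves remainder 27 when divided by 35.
x ≡ 34 (mod 35)

gcd(8, 35) = 1, which divides 27, so solutions exist.
Find 8^(-1) mod 35 by the extended Euclidean algorithm:
35 = 4 × 8 + 3  ⟹  3 = (1)·35 + (-4)·8
8 = 2 × 3 + 2  ⟹  2 = (-2)·35 + (9)·8
3 = 1 × 2 + 1  ⟹  1 = (3)·35 + (-13)·8
So (-13)·8 ≡ 1 (mod 35), i.e. 8^(-1) ≡ -13 ≡ 22 (mod 35).
x ≡ 22 × 27 = 594 ≡ 34 (mod 35).
Check: 8 × 34 = 272 ≡ 27 (mod 35).
Unique solution: x ≡ 34 (mod 35)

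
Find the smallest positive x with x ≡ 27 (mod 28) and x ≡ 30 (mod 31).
867

Using Chinese Remainder Theorem:
M = 28 × 31 = 868
M1 = 31, M2 = 28
y1 = 31^(-1) mod 28 = 19
y2 = 28^(-1) mod 31 = 10
x = (27×31×19 + 30×28×10) mod 868 = 867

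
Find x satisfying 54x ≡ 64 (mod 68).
x ≡ 10 (mod 34)

gcd(54, 68) = 2, which divides 64, so solutions exist.
Divide through by 2: 27x ≡ 32 (mod 34).
Find 27^(-1) mod 34 by the extended Euclidean algorithm:
34 = 1 × 27 + 7  ⟹  7 = (1)·34 + (-1)·27
27 = 3 × 7 + 6  ⟹  6 = (-3)·34 + (4)·27
7 = 1 × 6 + 1  ⟹  1 = (4)·34 + (-5)·27
So (-5)·27 ≡ 1 (mod 34), i.e. 27^(-1) ≡ -5 ≡ 29 (mod 34).
x ≡ 29 × 32 = 928 ≡ 10 (mod 34).
Check: 54 × 10 = 540 ≡ 64 (mod 68).
x ≡ 10 (mod 34), giving 2 solutions mod 68.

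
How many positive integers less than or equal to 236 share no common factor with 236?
116

236 = 2^2 × 59
φ(n) = n × ∏(1 - 1/p) for each prime p dividing n
φ(236) = 236 × (1 - 1/2) × (1 - 1/59) = 116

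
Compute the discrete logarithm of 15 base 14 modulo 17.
6

Baby-step giant-step with step n = ⌈√17⌉ = 5.
Baby steps 14^j mod 17 (j:value) for j=0..4: 0:1, 1:14, 2:9, 3:7, 4:13.
Giant-step multiplier: 14^(-5) ≡ 14^(16-5) = 14^11 ≡ 10 (mod 17).
Giant steps γ_i = 15·10^i mod 17: γ_0=15, γ_1=14 (in table at j=1).
x = i·n + j = 1·5 + 1 = 6.
Check: 14^6 ≡ 15 (mod 17).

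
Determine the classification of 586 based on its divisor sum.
deficient

Proper divisors of 586: sum = 1 + 2 + 293 = 296
Since 296 < 586, 586 is deficient.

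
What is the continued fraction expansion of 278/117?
[2; 2, 1, 1, 1, 14]

Euclidean algorithm steps:
278 = 2 × 117 + 44
117 = 2 × 44 + 29
44 = 1 × 29 + 15
29 = 1 × 15 + 14
15 = 1 × 14 + 1
14 = 14 × 1 + 0
Continued fraction: [2; 2, 1, 1, 1, 14]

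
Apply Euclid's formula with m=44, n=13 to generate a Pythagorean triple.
(1767, 1144, 2105)

Euclid's formula: a = m² - n², b = 2mn, c = m² + n²
m = 44, n = 13
a = 44² - 13² = 1936 - 169 = 1767
b = 2 × 44 × 13 = 1144
c = 44² + 13² = 1936 + 169 = 2105
Verification: 1767² + 1144² = 3122289 + 1308736 = 4431025 = 2105² ✓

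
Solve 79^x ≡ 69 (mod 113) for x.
42

Baby-step giant-step with step n = ⌈√113⌉ = 11.
Baby steps 79^j mod 113 (j:value) for j=0..10: 0:1, 1:79, 2:26, 3:20, 4:111, 5:68, 6:61, 7:73, 8:4, 9:90, 10:104.
Giant-step multiplier: 79^(-11) ≡ 79^(112-11) = 79^101 ≡ 89 (mod 113).
Giant steps γ_i = 69·89^i mod 113: γ_0=69, γ_1=39, γ_2=81, γ_3=90 (in table at j=9).
x = i·n + j = 3·11 + 9 = 42.
Check: 79^42 ≡ 69 (mod 113).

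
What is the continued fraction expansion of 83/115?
[0; 1, 2, 1, 1, 2, 6]

Euclidean algorithm steps:
83 = 0 × 115 + 83
115 = 1 × 83 + 32
83 = 2 × 32 + 19
32 = 1 × 19 + 13
19 = 1 × 13 + 6
13 = 2 × 6 + 1
6 = 6 × 1 + 0
Continued fraction: [0; 1, 2, 1, 1, 2, 6]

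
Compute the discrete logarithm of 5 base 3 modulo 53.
15

Baby-step giant-step with step n = ⌈√53⌉ = 8.
Baby steps 3^j mod 53 (j:value) for j=0..7: 0:1, 1:3, 2:9, 3:27, 4:28, 5:31, 6:40, 7:14.
Giant-step multiplier: 3^(-8) ≡ 3^(52-8) = 3^44 ≡ 24 (mod 53).
Giant steps γ_i = 5·24^i mod 53: γ_0=5, γ_1=14 (in table at j=7).
x = i·n + j = 1·8 + 7 = 15.
Check: 3^15 ≡ 5 (mod 53).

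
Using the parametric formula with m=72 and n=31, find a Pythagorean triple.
(4223, 4464, 6145)

Euclid's formula: a = m² - n², b = 2mn, c = m² + n²
m = 72, n = 31
a = 72² - 31² = 5184 - 961 = 4223
b = 2 × 72 × 31 = 4464
c = 72² + 31² = 5184 + 961 = 6145
Verification: 4223² + 4464² = 17833729 + 19927296 = 37761025 = 6145² ✓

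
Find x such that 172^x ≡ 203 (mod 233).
138

Baby-step giant-step with step n = ⌈√233⌉ = 16.
Baby steps 172^j mod 233 (j:value) for j=0..15: 0:1, 1:172, 2:226, 3:194, 4:49, 5:40, 6:123, 7:186, 8:71, 9:96, 10:202, 11:27, 12:217, 13:44, 14:112, 15:158.
Giant-step multiplier: 172^(-16) ≡ 172^(232-16) = 172^216 ≡ 74 (mod 233).
Giant steps γ_i = 203·74^i mod 233: γ_0=203, γ_1=110, γ_2=218, γ_3=55, γ_4=109, γ_5=144, γ_6=171, γ_7=72, γ_8=202 (in table at j=10).
x = i·n + j = 8·16 + 10 = 138.
Check: 172^138 ≡ 203 (mod 233).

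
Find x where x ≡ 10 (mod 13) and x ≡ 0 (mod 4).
36

Using Chinese Remainder Theorem:
M = 13 × 4 = 52
M1 = 4, M2 = 13
y1 = 4^(-1) mod 13 = 10
y2 = 13^(-1) mod 4 = 1
x = (10×4×10 + 0×13×1) mod 52 = 36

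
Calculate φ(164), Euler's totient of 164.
80

164 = 2^2 × 41
φ(n) = n × ∏(1 - 1/p) for each prime p dividing n
φ(164) = 164 × (1 - 1/2) × (1 - 1/41) = 80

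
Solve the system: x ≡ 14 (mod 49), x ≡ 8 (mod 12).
308

Using Chinese Remainder Theorem:
M = 49 × 12 = 588
M1 = 12, M2 = 49
y1 = 12^(-1) mod 49 = 45
y2 = 49^(-1) mod 12 = 1
x = (14×12×45 + 8×49×1) mod 588 = 308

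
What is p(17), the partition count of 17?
297

p(n) counts ways to write n as a sum of positive integers (order ignored).
Euler's pentagonal recurrence: p(k) = p(k-1) + p(k-2) - p(k-5) - p(k-7) + p(k-12) + p(k-15) - ... (offsets j(3j∓1)/2, signs ++--, p(0)=1, p(<0)=0).
DP table for k = 0..16: p(0)=1, p(1)=1, p(2)=2, p(3)=3, p(4)=5, p(5)=7, p(6)=11, p(7)=15, p(8)=22, p(9)=30, p(10)=42, p(11)=56, p(12)=77, p(13)=101, p(14)=135, p(15)=176, p(16)=231.
Final step: p(17) = p(16) + p(15) - p(12) - p(10) + p(5) + p(2)
= 231 + 176 - 77 - 42 + 7 + 2
= 297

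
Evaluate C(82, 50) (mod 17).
0

Using Lucas' theorem:
Write n=82 and k=50 in base 17:
n in base 17: [4, 14]
k in base 17: [2, 16]
C(82,50) mod 17 = ∏ C(n_i, k_i) mod 17
Digit binomials (mod 17): C(4,2) = 6; C(14,16) = 0 (k_i > n_i)
Product: 6 × 0 = 0 ≡ 0 (mod 17)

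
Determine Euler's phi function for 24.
8

24 = 2^3 × 3
φ(n) = n × ∏(1 - 1/p) for each prime p dividing n
φ(24) = 24 × (1 - 1/2) × (1 - 1/3) = 8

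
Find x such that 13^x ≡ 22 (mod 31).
7

Baby-step giant-step with step n = ⌈√31⌉ = 6.
Baby steps 13^j mod 31 (j:value) for j=0..5: 0:1, 1:13, 2:14, 3:27, 4:10, 5:6.
Giant-step multiplier: 13^(-6) ≡ 13^(30-6) = 13^24 ≡ 2 (mod 31).
Giant steps γ_i = 22·2^i mod 31: γ_0=22, γ_1=13 (in table at j=1).
x = i·n + j = 1·6 + 1 = 7.
Check: 13^7 ≡ 22 (mod 31).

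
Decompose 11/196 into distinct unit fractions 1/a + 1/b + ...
1/18 + 1/1764

Greedy algorithm:
11/196: ceiling(196/11) = 18, use 1/18
1/1764: ceiling(1764/1) = 1764, use 1/1764
Result: 11/196 = 1/18 + 1/1764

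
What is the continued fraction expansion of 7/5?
[1; 2, 2]

Euclidean algorithm steps:
7 = 1 × 5 + 2
5 = 2 × 2 + 1
2 = 2 × 1 + 0
Continued fraction: [1; 2, 2]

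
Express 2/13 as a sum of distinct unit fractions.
1/7 + 1/91

Greedy algorithm:
2/13: ceiling(13/2) = 7, use 1/7
1/91: ceiling(91/1) = 91, use 1/91
Result: 2/13 = 1/7 + 1/91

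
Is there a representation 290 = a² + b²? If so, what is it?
1² + 17² (a=1, b=17)

Factorization: 290 = 2 × 5 × 29
By Fermat: n is sum of two squares iff every prime p ≡ 3 (mod 4) appears to even power.
All primes ≡ 3 (mod 4) appear to even power.
Search a = 0, 1, 2, … for 290 - a² a perfect square: first hit at a = 1: 290 - 1 = 289 = 17².
290 = 1² + 17² = 1 + 289 ✓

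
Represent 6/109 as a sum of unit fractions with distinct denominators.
1/19 + 1/415 + 1/214867 + 1/61556888719 + 1/5683875823083467302723 + 1/64612888744465525793841376769540622379126735

Greedy algorithm:
6/109: ceiling(109/6) = 19, use 1/19
5/2071: ceiling(2071/5) = 415, use 1/415
4/859465: ceiling(859465/4) = 214867, use 1/214867
3/184670666155: ceiling(184670666155/3) = 61556888719, use 1/61556888719
2/11367751646166934605445: ceiling(11367751646166934605445/2) = 5683875823083467302723, use 1/5683875823083467302723
1/64612888744465525793841376769540622379126735: ceiling(64612888744465525793841376769540622379126735/1) = 64612888744465525793841376769540622379126735, use 1/64612888744465525793841376769540622379126735
Result: 6/109 = 1/19 + 1/415 + 1/214867 + 1/61556888719 + 1/5683875823083467302723 + 1/64612888744465525793841376769540622379126735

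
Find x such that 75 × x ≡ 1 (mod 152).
75

gcd(75, 152) = 1, so the inverse exists.
Extended Euclidean algorithm on (152, 75):
152 = 2 × 75 + 2  ⟹  2 = (1)·152 + (-2)·75
75 = 37 × 2 + 1  ⟹  1 = (-37)·152 + (75)·75
So (75)·75 ≡ 1 (mod 152), i.e. 75^(-1) ≡ 75 (mod 152).
Check: 75 × 75 = 5625 ≡ 1 (mod 152)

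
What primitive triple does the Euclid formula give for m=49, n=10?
(2301, 980, 2501)

Euclid's formula: a = m² - n², b = 2mn, c = m² + n²
m = 49, n = 10
a = 49² - 10² = 2401 - 100 = 2301
b = 2 × 49 × 10 = 980
c = 49² + 10² = 2401 + 100 = 2501
Verification: 2301² + 980² = 5294601 + 960400 = 6255001 = 2501² ✓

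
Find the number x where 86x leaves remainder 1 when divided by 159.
98

gcd(86, 159) = 1, so the inverse exists.
Extended Euclidean algorithm on (159, 86):
159 = 1 × 86 + 73  ⟹  73 = (1)·159 + (-1)·86
86 = 1 × 73 + 13  ⟹  13 = (-1)·159 + (2)·86
73 = 5 × 13 + 8  ⟹  8 = (6)·159 + (-11)·86
13 = 1 × 8 + 5  ⟹  5 = (-7)·159 + (13)·86
8 = 1 × 5 + 3  ⟹  3 = (13)·159 + (-24)·86
5 = 1 × 3 + 2  ⟹  2 = (-20)·159 + (37)·86
3 = 1 × 2 + 1  ⟹  1 = (33)·159 + (-61)·86
So (-61)·86 ≡ 1 (mod 159), i.e. 86^(-1) ≡ -61 ≡ 98 (mod 159).
Check: 86 × 98 = 8428 ≡ 1 (mod 159)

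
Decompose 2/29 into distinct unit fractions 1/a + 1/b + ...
1/15 + 1/435

Greedy algorithm:
2/29: ceiling(29/2) = 15, use 1/15
1/435: ceiling(435/1) = 435, use 1/435
Result: 2/29 = 1/15 + 1/435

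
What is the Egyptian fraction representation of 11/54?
1/5 + 1/270

Greedy algorithm:
11/54: ceiling(54/11) = 5, use 1/5
1/270: ceiling(270/1) = 270, use 1/270
Result: 11/54 = 1/5 + 1/270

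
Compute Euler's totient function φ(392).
168

392 = 2^3 × 7^2
φ(n) = n × ∏(1 - 1/p) for each prime p dividing n
φ(392) = 392 × (1 - 1/2) × (1 - 1/7) = 168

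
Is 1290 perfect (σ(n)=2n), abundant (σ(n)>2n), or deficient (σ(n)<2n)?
abundant

Proper divisors of 1290: sum = 1 + 2 + 3 + 5 + 6 + 10 + 15 + 30 + 43 + 86 + 129 + 215 + 258 + 430 + 645 = 1878
Since 1878 > 1290, 1290 is abundant.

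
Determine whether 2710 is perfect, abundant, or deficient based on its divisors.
deficient

Proper divisors of 2710: sum = 1 + 2 + 5 + 10 + 271 + 542 + 1355 = 2186
Since 2186 < 2710, 2710 is deficient.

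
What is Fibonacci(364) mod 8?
3

Matrix identity: Q^n = [[F_(n+1), F_n], [F_n, F_(n-1)]] with Q = [[1,1],[1,0]].
n = 364 = 101101100₂. Square-and-multiply, entries mod 8:
Q^1 = [[1,1],[1,0]]
Q^2 = (Q^1)² = [[2,1],[1,1]]
Q^5 = (Q^2)²·Q = [[0,5],[5,3]]
Q^11 = (Q^5)²·Q = [[0,1],[1,7]]
Q^22 = (Q^11)² = [[1,7],[7,2]]
Q^45 = (Q^22)²·Q = [[7,2],[2,5]]
Q^91 = (Q^45)²·Q = [[5,5],[5,0]]
Q^182 = (Q^91)² = [[2,1],[1,1]]
Q^364 = (Q^182)² = [[5,3],[3,2]]
F_364 mod 8 = Q^364[0][1] = 3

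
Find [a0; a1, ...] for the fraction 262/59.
[4; 2, 3, 1, 2, 2]

Euclidean algorithm steps:
262 = 4 × 59 + 26
59 = 2 × 26 + 7
26 = 3 × 7 + 5
7 = 1 × 5 + 2
5 = 2 × 2 + 1
2 = 2 × 1 + 0
Continued fraction: [4; 2, 3, 1, 2, 2]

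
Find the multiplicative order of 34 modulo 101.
100

101 is prime, so ord(34) divides φ(101) = 100.
Divisors of 100: 1, 2, 4, 5, 10, 20, 25, 50, 100.
Repeated squaring: 34^1 ≡ 34, 34^2 ≡ 45, 34^4 ≡ 5, 34^8 ≡ 25, 34^16 ≡ 19, 34^32 ≡ 58, 34^64 ≡ 31 (mod 101).
Test 34^d mod 101 for each divisor d in increasing order:
34^1 ≡ 34
34^2 ≡ 45
34^4 ≡ 5
34^5 = 34^4·34^1 ≡ 69
34^10 = 34^8·34^2 ≡ 14
34^20 = 34^16·34^4 ≡ 95
34^25 = 34^16·34^8·34^1 ≡ 91
34^50 = 34^32·34^16·34^2 ≡ 100
34^100 = 34^64·34^32·34^4 ≡ 1  ← first divisor giving 1
The order is 100.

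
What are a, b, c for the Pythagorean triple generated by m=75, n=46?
(3509, 6900, 7741)

Euclid's formula: a = m² - n², b = 2mn, c = m² + n²
m = 75, n = 46
a = 75² - 46² = 5625 - 2116 = 3509
b = 2 × 75 × 46 = 6900
c = 75² + 46² = 5625 + 2116 = 7741
Verification: 3509² + 6900² = 12313081 + 47610000 = 59923081 = 7741² ✓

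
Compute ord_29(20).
7

29 is prime, so ord(20) divides φ(29) = 28.
Divisors of 28: 1, 2, 4, 7, 14, 28.
Repeated squaring: 20^1 ≡ 20, 20^2 ≡ 23, 20^4 ≡ 7, 20^8 ≡ 20, 20^16 ≡ 23 (mod 29).
Test 20^d mod 29 for each divisor d in increasing order:
20^1 ≡ 20
20^2 ≡ 23
20^4 ≡ 7
20^7 = 20^4·20^2·20^1 ≡ 1  ← first divisor giving 1
The order is 7.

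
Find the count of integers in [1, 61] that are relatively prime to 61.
60

61 = 61
φ(n) = n × ∏(1 - 1/p) for each prime p dividing n
φ(61) = 61 × (1 - 1/61) = 60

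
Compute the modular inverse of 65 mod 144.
113

gcd(65, 144) = 1, so the inverse exists.
Extended Euclidean algorithm on (144, 65):
144 = 2 × 65 + 14  ⟹  14 = (1)·144 + (-2)·65
65 = 4 × 14 + 9  ⟹  9 = (-4)·144 + (9)·65
14 = 1 × 9 + 5  ⟹  5 = (5)·144 + (-11)·65
9 = 1 × 5 + 4  ⟹  4 = (-9)·144 + (20)·65
5 = 1 × 4 + 1  ⟹  1 = (14)·144 + (-31)·65
So (-31)·65 ≡ 1 (mod 144), i.e. 65^(-1) ≡ -31 ≡ 113 (mod 144).
Check: 65 × 113 = 7345 ≡ 1 (mod 144)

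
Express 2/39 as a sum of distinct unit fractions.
1/20 + 1/780

Greedy algorithm:
2/39: ceiling(39/2) = 20, use 1/20
1/780: ceiling(780/1) = 780, use 1/780
Result: 2/39 = 1/20 + 1/780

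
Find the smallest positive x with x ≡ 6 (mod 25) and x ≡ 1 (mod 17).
256

Using Chinese Remainder Theorem:
M = 25 × 17 = 425
M1 = 17, M2 = 25
y1 = 17^(-1) mod 25 = 3
y2 = 25^(-1) mod 17 = 15
x = (6×17×3 + 1×25×15) mod 425 = 256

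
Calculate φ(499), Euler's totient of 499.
498

499 = 499
φ(n) = n × ∏(1 - 1/p) for each prime p dividing n
φ(499) = 499 × (1 - 1/499) = 498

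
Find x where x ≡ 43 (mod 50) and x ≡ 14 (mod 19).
793

Using Chinese Remainder Theorem:
M = 50 × 19 = 950
M1 = 19, M2 = 50
y1 = 19^(-1) mod 50 = 29
y2 = 50^(-1) mod 19 = 8
x = (43×19×29 + 14×50×8) mod 950 = 793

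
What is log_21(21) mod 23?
1

Baby-step giant-step with step n = ⌈√23⌉ = 5.
Baby steps 21^j mod 23 (j:value) for j=0..4: 0:1, 1:21, 2:4, 3:15, 4:16.
h = 21 is already in the table at j=1, so x = 1.
Check: 21^1 ≡ 21 (mod 23).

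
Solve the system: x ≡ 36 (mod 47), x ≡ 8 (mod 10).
318

Using Chinese Remainder Theorem:
M = 47 × 10 = 470
M1 = 10, M2 = 47
y1 = 10^(-1) mod 47 = 33
y2 = 47^(-1) mod 10 = 3
x = (36×10×33 + 8×47×3) mod 470 = 318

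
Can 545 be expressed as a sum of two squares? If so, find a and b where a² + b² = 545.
4² + 23² (a=4, b=23)

Factorization: 545 = 5 × 109
By Fermat: n is sum of two squares iff every prime p ≡ 3 (mod 4) appears to even power.
All primes ≡ 3 (mod 4) appear to even power.
Search a = 0, 1, 2, … for 545 - a² a perfect square: first hit at a = 4: 545 - 16 = 529 = 23².
545 = 4² + 23² = 16 + 529 ✓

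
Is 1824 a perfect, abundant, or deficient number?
abundant

Proper divisors of 1824: sum = 1 + 2 + 3 + 4 + 6 + 8 + 12 + 16 + ... + 304 + 456 + 608 + 912 (23 divisors) = 3216
Since 3216 > 1824, 1824 is abundant.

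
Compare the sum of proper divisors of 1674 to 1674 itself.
abundant

Proper divisors of 1674: sum = 1 + 2 + 3 + 6 + 9 + 18 + 27 + 31 + 54 + 62 + 93 + 186 + 279 + 558 + 837 = 2166
Since 2166 > 1674, 1674 is abundant.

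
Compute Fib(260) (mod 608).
173

Matrix identity: Q^n = [[F_(n+1), F_n], [F_n, F_(n-1)]] with Q = [[1,1],[1,0]].
n = 260 = 100000100₂. Square-and-multiply, entries mod 608:
Q^1 = [[1,1],[1,0]]
Q^2 = (Q^1)² = [[2,1],[1,1]]
Q^4 = (Q^2)² = [[5,3],[3,2]]
Q^8 = (Q^4)² = [[34,21],[21,13]]
Q^16 = (Q^8)² = [[381,379],[379,2]]
Q^32 = (Q^16)² = [[2,453],[453,157]]
Q^65 = (Q^32)²·Q = [[600,317],[317,283]]
Q^130 = (Q^65)² = [[233,231],[231,2]]
Q^260 = (Q^130)² = [[34,173],[173,469]]
F_260 mod 608 = Q^260[0][1] = 173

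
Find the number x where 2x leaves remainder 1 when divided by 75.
38

gcd(2, 75) = 1, so the inverse exists.
Extended Euclidean algorithm on (75, 2):
75 = 37 × 2 + 1  ⟹  1 = (1)·75 + (-37)·2
So (-37)·2 ≡ 1 (mod 75), i.e. 2^(-1) ≡ -37 ≡ 38 (mod 75).
Check: 2 × 38 = 76 ≡ 1 (mod 75)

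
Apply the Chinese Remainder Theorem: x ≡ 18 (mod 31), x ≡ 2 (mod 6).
80

Using Chinese Remainder Theorem:
M = 31 × 6 = 186
M1 = 6, M2 = 31
y1 = 6^(-1) mod 31 = 26
y2 = 31^(-1) mod 6 = 1
x = (18×6×26 + 2×31×1) mod 186 = 80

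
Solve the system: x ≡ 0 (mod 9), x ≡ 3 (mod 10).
63

Using Chinese Remainder Theorem:
M = 9 × 10 = 90
M1 = 10, M2 = 9
y1 = 10^(-1) mod 9 = 1
y2 = 9^(-1) mod 10 = 9
x = (0×10×1 + 3×9×9) mod 90 = 63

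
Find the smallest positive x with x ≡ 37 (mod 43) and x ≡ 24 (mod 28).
80

Using Chinese Remainder Theorem:
M = 43 × 28 = 1204
M1 = 28, M2 = 43
y1 = 28^(-1) mod 43 = 20
y2 = 43^(-1) mod 28 = 15
x = (37×28×20 + 24×43×15) mod 1204 = 80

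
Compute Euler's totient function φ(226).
112

226 = 2 × 113
φ(n) = n × ∏(1 - 1/p) for each prime p dividing n
φ(226) = 226 × (1 - 1/2) × (1 - 1/113) = 112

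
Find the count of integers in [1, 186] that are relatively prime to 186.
60

186 = 2 × 3 × 31
φ(n) = n × ∏(1 - 1/p) for each prime p dividing n
φ(186) = 186 × (1 - 1/2) × (1 - 1/3) × (1 - 1/31) = 60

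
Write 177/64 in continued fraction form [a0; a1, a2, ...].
[2; 1, 3, 3, 1, 3]

Euclidean algorithm steps:
177 = 2 × 64 + 49
64 = 1 × 49 + 15
49 = 3 × 15 + 4
15 = 3 × 4 + 3
4 = 1 × 3 + 1
3 = 3 × 1 + 0
Continued fraction: [2; 1, 3, 3, 1, 3]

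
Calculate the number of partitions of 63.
1505499

p(n) counts ways to write n as a sum of positive integers (order ignored).
Euler's pentagonal recurrence: p(k) = p(k-1) + p(k-2) - p(k-5) - p(k-7) + p(k-12) + p(k-15) - ... (offsets j(3j∓1)/2, signs ++--, p(0)=1, p(<0)=0).
DP table for k = 0..62: p(0)=1, p(1)=1, p(2)=2, p(3)=3, p(4)=5, p(5)=7, p(6)=11, p(7)=15, p(8)=22, p(9)=30, p(10)=42, p(11)=56, p(12)=77, p(13)=101, p(14)=135, p(15)=176, p(16)=231, p(17)=297, p(18)=385, p(19)=490, p(20)=627, p(21)=792, p(22)=1002, p(23)=1255, p(24)=1575, p(25)=1958, p(26)=2436, p(27)=3010, p(28)=3718, p(29)=4565, p(30)=5604, p(31)=6842, p(32)=8349, p(33)=10143, p(34)=12310, p(35)=14883, p(36)=17977, p(37)=21637, p(38)=26015, p(39)=31185, p(40)=37338, p(41)=44583, p(42)=53174, p(43)=63261, p(44)=75175, p(45)=89134, p(46)=105558, p(47)=124754, p(48)=147273, p(49)=173525, p(50)=204226, p(51)=239943, p(52)=281589, p(53)=329931, p(54)=386155, p(55)=451276, p(56)=526823, p(57)=614154, p(58)=715220, p(59)=831820, p(60)=966467, p(61)=1121505, p(62)=1300156.
Final step: p(63) = p(62) + p(61) - p(58) - p(56) + p(51) + p(48) - p(41) - p(37) + p(28) + p(23) - p(12) - p(6)
= 1300156 + 1121505 - 715220 - 526823 + 239943 + 147273 - 44583 - 21637 + 3718 + 1255 - 77 - 11
= 1505499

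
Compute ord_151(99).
75

151 is prime, so ord(99) divides φ(151) = 150.
Divisors of 150: 1, 2, 3, 5, 6, 10, 15, 25, 30, 50, 75, 150.
Repeated squaring: 99^1 ≡ 99, 99^2 ≡ 137, 99^4 ≡ 45, 99^8 ≡ 62, 99^16 ≡ 69, 99^32 ≡ 80, 99^64 ≡ 58, 99^128 ≡ 42 (mod 151).
Test 99^d mod 151 for each divisor d in increasing order:
99^1 ≡ 99
99^2 ≡ 137
99^3 = 99^2·99^1 ≡ 124
99^5 = 99^4·99^1 ≡ 76
99^6 = 99^4·99^2 ≡ 125
99^10 = 99^8·99^2 ≡ 38
99^15 = 99^8·99^4·99^2·99^1 ≡ 19
99^25 = 99^16·99^8·99^1 ≡ 118
99^30 = 99^16·99^8·99^4·99^2 ≡ 59
99^50 = 99^32·99^16·99^2 ≡ 32
99^75 = 99^64·99^8·99^2·99^1 ≡ 1  ← first divisor giving 1
The order is 75.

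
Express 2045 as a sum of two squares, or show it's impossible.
14² + 43² (a=14, b=43)

Factorization: 2045 = 5 × 409
By Fermat: n is sum of two squares iff every prime p ≡ 3 (mod 4) appears to even power.
All primes ≡ 3 (mod 4) appear to even power.
Search a = 0, 1, 2, … for 2045 - a² a perfect square: first hit at a = 14: 2045 - 196 = 1849 = 43².
2045 = 14² + 43² = 196 + 1849 ✓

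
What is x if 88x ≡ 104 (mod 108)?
x ≡ 11 (mod 27)

gcd(88, 108) = 4, which divides 104, so solutions exist.
Divide through by 4: 22x ≡ 26 (mod 27).
Find 22^(-1) mod 27 by the extended Euclidean algorithm:
27 = 1 × 22 + 5  ⟹  5 = (1)·27 + (-1)·22
22 = 4 × 5 + 2  ⟹  2 = (-4)·27 + (5)·22
5 = 2 × 2 + 1  ⟹  1 = (9)·27 + (-11)·22
So (-11)·22 ≡ 1 (mod 27), i.e. 22^(-1) ≡ -11 ≡ 16 (mod 27).
x ≡ 16 × 26 = 416 ≡ 11 (mod 27).
Check: 88 × 11 = 968 ≡ 104 (mod 108).
x ≡ 11 (mod 27), giving 4 solutions mod 108.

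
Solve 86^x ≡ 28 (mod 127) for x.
119

Baby-step giant-step with step n = ⌈√127⌉ = 12.
Baby steps 86^j mod 127 (j:value) for j=0..11: 0:1, 1:86, 2:30, 3:40, 4:11, 5:57, 6:76, 7:59, 8:121, 9:119, 10:74, 11:14.
Giant-step multiplier: 86^(-12) ≡ 86^(126-12) = 86^114 ≡ 25 (mod 127).
Giant steps γ_i = 28·25^i mod 127: γ_0=28, γ_1=65, γ_2=101, γ_3=112, γ_4=6, γ_5=23, γ_6=67, γ_7=24, γ_8=92, γ_9=14 (in table at j=11).
x = i·n + j = 9·12 + 11 = 119.
Check: 86^119 ≡ 28 (mod 127).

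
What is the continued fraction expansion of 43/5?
[8; 1, 1, 2]

Euclidean algorithm steps:
43 = 8 × 5 + 3
5 = 1 × 3 + 2
3 = 1 × 2 + 1
2 = 2 × 1 + 0
Continued fraction: [8; 1, 1, 2]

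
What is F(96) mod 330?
162

Matrix identity: Q^n = [[F_(n+1), F_n], [F_n, F_(n-1)]] with Q = [[1,1],[1,0]].
n = 96 = 1100000₂. Square-and-multiply, entries mod 330:
Q^1 = [[1,1],[1,0]]
Q^3 = (Q^1)²·Q = [[3,2],[2,1]]
Q^6 = (Q^3)² = [[13,8],[8,5]]
Q^12 = (Q^6)² = [[233,144],[144,89]]
Q^24 = (Q^12)² = [[115,168],[168,277]]
Q^48 = (Q^24)² = [[199,186],[186,13]]
Q^96 = (Q^48)² = [[277,162],[162,115]]
F_96 mod 330 = Q^96[0][1] = 162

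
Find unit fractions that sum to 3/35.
1/12 + 1/420

Greedy algorithm:
3/35: ceiling(35/3) = 12, use 1/12
1/420: ceiling(420/1) = 420, use 1/420
Result: 3/35 = 1/12 + 1/420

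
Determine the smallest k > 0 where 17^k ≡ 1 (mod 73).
24

73 is prime, so ord(17) divides φ(73) = 72.
Divisors of 72: 1, 2, 3, 4, 6, 8, 9, 12, 18, 24, 36, 72.
Repeated squaring: 17^1 ≡ 17, 17^2 ≡ 70, 17^4 ≡ 9, 17^8 ≡ 8, 17^16 ≡ 64, 17^32 ≡ 8, 17^64 ≡ 64 (mod 73).
Test 17^d mod 73 for each divisor d in increasing order:
17^1 ≡ 17
17^2 ≡ 70
17^3 = 17^2·17^1 ≡ 22
17^4 ≡ 9
17^6 = 17^4·17^2 ≡ 46
17^8 ≡ 8
17^9 = 17^8·17^1 ≡ 63
17^12 = 17^8·17^4 ≡ 72
17^18 = 17^16·17^2 ≡ 27
17^24 = 17^16·17^8 ≡ 1  ← first divisor giving 1
The order is 24.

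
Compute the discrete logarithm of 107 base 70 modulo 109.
15

Baby-step giant-step with step n = ⌈√109⌉ = 11.
Baby steps 70^j mod 109 (j:value) for j=0..10: 0:1, 1:70, 2:104, 3:86, 4:25, 5:6, 6:93, 7:79, 8:80, 9:41, 10:36.
Giant-step multiplier: 70^(-11) ≡ 70^(108-11) = 70^97 ≡ 42 (mod 109).
Giant steps γ_i = 107·42^i mod 109: γ_0=107, γ_1=25 (in table at j=4).
x = i·n + j = 1·11 + 4 = 15.
Check: 70^15 ≡ 107 (mod 109).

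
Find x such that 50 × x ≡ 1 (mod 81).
47

gcd(50, 81) = 1, so the inverse exists.
Extended Euclidean algorithm on (81, 50):
81 = 1 × 50 + 31  ⟹  31 = (1)·81 + (-1)·50
50 = 1 × 31 + 19  ⟹  19 = (-1)·81 + (2)·50
31 = 1 × 19 + 12  ⟹  12 = (2)·81 + (-3)·50
19 = 1 × 12 + 7  ⟹  7 = (-3)·81 + (5)·50
12 = 1 × 7 + 5  ⟹  5 = (5)·81 + (-8)·50
7 = 1 × 5 + 2  ⟹  2 = (-8)·81 + (13)·50
5 = 2 × 2 + 1  ⟹  1 = (21)·81 + (-34)·50
So (-34)·50 ≡ 1 (mod 81), i.e. 50^(-1) ≡ -34 ≡ 47 (mod 81).
Check: 50 × 47 = 2350 ≡ 1 (mod 81)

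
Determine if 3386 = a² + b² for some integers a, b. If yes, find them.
19² + 55² (a=19, b=55)

Factorization: 3386 = 2 × 1693
By Fermat: n is sum of two squares iff every prime p ≡ 3 (mod 4) appears to even power.
All primes ≡ 3 (mod 4) appear to even power.
Search a = 0, 1, 2, … for 3386 - a² a perfect square: first hit at a = 19: 3386 - 361 = 3025 = 55².
3386 = 19² + 55² = 361 + 3025 ✓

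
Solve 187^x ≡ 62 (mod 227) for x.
224

Baby-step giant-step with step n = ⌈√227⌉ = 16.
Baby steps 187^j mod 227 (j:value) for j=0..15: 0:1, 1:187, 2:11, 3:14, 4:121, 5:154, 6:196, 7:105, 8:113, 9:20, 10:108, 11:220, 12:53, 13:150, 14:129, 15:61.
Giant-step multiplier: 187^(-16) ≡ 187^(226-16) = 187^210 ≡ 4 (mod 227).
Giant steps γ_i = 62·4^i mod 227: γ_0=62, γ_1=21, γ_2=84, γ_3=109, γ_4=209, γ_5=155, γ_6=166, γ_7=210, γ_8=159, γ_9=182, γ_10=47, γ_11=188, γ_12=71, γ_13=57, γ_14=1 (in table at j=0).
x = i·n + j = 14·16 + 0 = 224.
Check: 187^224 ≡ 62 (mod 227).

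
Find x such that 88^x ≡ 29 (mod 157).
75

Baby-step giant-step with step n = ⌈√157⌉ = 13.
Baby steps 88^j mod 157 (j:value) for j=0..12: 0:1, 1:88, 2:51, 3:92, 4:89, 5:139, 6:143, 7:24, 8:71, 9:125, 10:10, 11:95, 12:39.
Giant-step multiplier: 88^(-13) ≡ 88^(156-13) = 88^143 ≡ 107 (mod 157).
Giant steps γ_i = 29·107^i mod 157: γ_0=29, γ_1=120, γ_2=123, γ_3=130, γ_4=94, γ_5=10 (in table at j=10).
x = i·n + j = 5·13 + 10 = 75.
Check: 88^75 ≡ 29 (mod 157).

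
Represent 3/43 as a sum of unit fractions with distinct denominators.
1/15 + 1/323 + 1/208335

Greedy algorithm:
3/43: ceiling(43/3) = 15, use 1/15
2/645: ceiling(645/2) = 323, use 1/323
1/208335: ceiling(208335/1) = 208335, use 1/208335
Result: 3/43 = 1/15 + 1/323 + 1/208335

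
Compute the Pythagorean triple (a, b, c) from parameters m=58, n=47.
(1155, 5452, 5573)

Euclid's formula: a = m² - n², b = 2mn, c = m² + n²
m = 58, n = 47
a = 58² - 47² = 3364 - 2209 = 1155
b = 2 × 58 × 47 = 5452
c = 58² + 47² = 3364 + 2209 = 5573
Verification: 1155² + 5452² = 1334025 + 29724304 = 31058329 = 5573² ✓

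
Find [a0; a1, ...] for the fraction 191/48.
[3; 1, 47]

Euclidean algorithm steps:
191 = 3 × 48 + 47
48 = 1 × 47 + 1
47 = 47 × 1 + 0
Continued fraction: [3; 1, 47]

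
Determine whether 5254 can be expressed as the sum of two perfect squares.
Not possible

Factorization: 5254 = 2 × 37 × 71
By Fermat: n is sum of two squares iff every prime p ≡ 3 (mod 4) appears to even power.
Prime(s) ≡ 3 (mod 4) with odd exponent: [(71, 1)]
Therefore 5254 cannot be expressed as a² + b².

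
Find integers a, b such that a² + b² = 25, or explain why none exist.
0² + 5² (a=0, b=5)

Factorization: 25 = 5^2
By Fermat: n is sum of two squares iff every prime p ≡ 3 (mod 4) appears to even power.
All primes ≡ 3 (mod 4) appear to even power.
Search a = 0, 1, 2, … for 25 - a² a perfect square: first hit at a = 0: 25 - 0 = 25 = 5².
25 = 0² + 5² = 0 + 25 ✓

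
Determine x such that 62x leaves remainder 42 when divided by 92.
x ≡ 17 (mod 46)

gcd(62, 92) = 2, which divides 42, so solutions exist.
Divide through by 2: 31x ≡ 21 (mod 46).
Find 31^(-1) mod 46 by the extended Euclidean algorithm:
46 = 1 × 31 + 15  ⟹  15 = (1)·46 + (-1)·31
31 = 2 × 15 + 1  ⟹  1 = (-2)·46 + (3)·31
So (3)·31 ≡ 1 (mod 46), i.e. 31^(-1) ≡ 3 (mod 46).
x ≡ 3 × 21 = 63 ≡ 17 (mod 46).
Check: 62 × 17 = 1054 ≡ 42 (mod 92).
x ≡ 17 (mod 46), giving 2 solutions mod 92.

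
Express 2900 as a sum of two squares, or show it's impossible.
14² + 52² (a=14, b=52)

Factorization: 2900 = 2^2 × 5^2 × 29
By Fermat: n is sum of two squares iff every prime p ≡ 3 (mod 4) appears to even power.
All primes ≡ 3 (mod 4) appear to even power.
Search a = 0, 1, 2, … for 2900 - a² a perfect square: first hit at a = 14: 2900 - 196 = 2704 = 52².
2900 = 14² + 52² = 196 + 2704 ✓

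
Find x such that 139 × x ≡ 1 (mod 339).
100

gcd(139, 339) = 1, so the inverse exists.
Extended Euclidean algorithm on (339, 139):
339 = 2 × 139 + 61  ⟹  61 = (1)·339 + (-2)·139
139 = 2 × 61 + 17  ⟹  17 = (-2)·339 + (5)·139
61 = 3 × 17 + 10  ⟹  10 = (7)·339 + (-17)·139
17 = 1 × 10 + 7  ⟹  7 = (-9)·339 + (22)·139
10 = 1 × 7 + 3  ⟹  3 = (16)·339 + (-39)·139
7 = 2 × 3 + 1  ⟹  1 = (-41)·339 + (100)·139
So (100)·139 ≡ 1 (mod 339), i.e. 139^(-1) ≡ 100 (mod 339).
Check: 139 × 100 = 13900 ≡ 1 (mod 339)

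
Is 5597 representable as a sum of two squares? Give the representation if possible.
11² + 74² (a=11, b=74)

Factorization: 5597 = 29 × 193
By Fermat: n is sum of two squares iff every prime p ≡ 3 (mod 4) appears to even power.
All primes ≡ 3 (mod 4) appear to even power.
Search a = 0, 1, 2, … for 5597 - a² a perfect square: first hit at a = 11: 5597 - 121 = 5476 = 74².
5597 = 11² + 74² = 121 + 5476 ✓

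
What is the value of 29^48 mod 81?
19

Repeated squaring. Binary of 48 = 110000.
29^1 ≡ 29 (mod 81); 29^2 ≡ 31 (mod 81); 29^4 ≡ 70 (mod 81); 29^8 ≡ 40 (mod 81); 29^16 ≡ 61 (mod 81); 29^32 ≡ 76 (mod 81)
29^48 = 29^16 × 29^32 ≡ 19 (mod 81)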